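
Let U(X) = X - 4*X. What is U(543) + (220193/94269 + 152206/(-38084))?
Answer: -2927150754043/1795070298 ≈ -1630.7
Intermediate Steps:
U(X) = -3*X
U(543) + (220193/94269 + 152206/(-38084)) = -3*543 + (220193/94269 + 152206/(-38084)) = -1629 + (220193*(1/94269) + 152206*(-1/38084)) = -1629 + (220193/94269 - 76103/19042) = -1629 - 2981238601/1795070298 = -2927150754043/1795070298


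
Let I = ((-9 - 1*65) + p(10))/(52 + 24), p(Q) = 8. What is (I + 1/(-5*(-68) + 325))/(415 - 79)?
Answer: -1153/446880 ≈ -0.0025801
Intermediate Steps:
I = -33/38 (I = ((-9 - 1*65) + 8)/(52 + 24) = ((-9 - 65) + 8)/76 = (-74 + 8)*(1/76) = -66*1/76 = -33/38 ≈ -0.86842)
(I + 1/(-5*(-68) + 325))/(415 - 79) = (-33/38 + 1/(-5*(-68) + 325))/(415 - 79) = (-33/38 + 1/(340 + 325))/336 = (-33/38 + 1/665)*(1/336) = -1153/1330*1/336 = -1153/446880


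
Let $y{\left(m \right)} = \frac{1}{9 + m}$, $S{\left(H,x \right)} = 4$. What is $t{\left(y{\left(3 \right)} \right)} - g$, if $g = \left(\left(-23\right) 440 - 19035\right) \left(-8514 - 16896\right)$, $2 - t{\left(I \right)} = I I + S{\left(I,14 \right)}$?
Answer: $- \frac{106679311489}{144} \approx -7.4083 \cdot 10^{8}$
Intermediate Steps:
$t{\left(I \right)} = -2 - I^{2}$ ($t{\left(I \right)} = 2 - \left(I I + 4\right) = 2 - \left(I^{2} + 4\right) = 2 - \left(4 + I^{2}\right) = -2 - I^{2}$)
$g = 740828550$ ($g = \left(-10120 - 19035\right) \left(-25410\right) = \left(-29155\right) \left(-25410\right) = 740828550$)
$t{\left(y{\left(3 \right)} \right)} - g = \left(-2 - \left(\frac{1}{9 + 3}\right)^{2}\right) - 740828550 = \left(-2 - \left(\frac{1}{12}\right)^{2}\right) - 740828550 = \left(-2 - \frac{1}{144}\right) - 740828550 = - \frac{289}{144} - 740828550 = - \frac{106679311489}{144}$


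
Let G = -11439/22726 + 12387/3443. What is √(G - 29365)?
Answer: I*√1485658246571065930/7113238 ≈ 171.35*I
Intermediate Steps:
G = 22011135/7113238 (G = -11439*1/22726 + 12387*(1/3443) = -11439/22726 + 12387/3443 = 22011135/7113238 ≈ 3.0944)
√(G - 29365) = √(22011135/7113238 - 29365) = √(-208858222735/7113238) = I*√1485658246571065930/7113238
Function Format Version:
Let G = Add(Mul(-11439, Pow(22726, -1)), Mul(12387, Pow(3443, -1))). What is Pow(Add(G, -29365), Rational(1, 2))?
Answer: Mul(Rational(1, 7113238), I, Pow(1485658246571065930, Rational(1, 2))) ≈ Mul(171.35, I)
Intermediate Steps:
G = Rational(22011135, 7113238) (G = Add(Mul(-11439, Rational(1, 22726)), Mul(12387, Rational(1, 3443))) = Add(Rational(-11439, 22726), Rational(12387, 3443)) = Rational(22011135, 7113238) ≈ 3.0944)
Pow(Add(G, -29365), Rational(1, 2)) = Pow(Add(Rational(22011135, 7113238), -29365), Rational(1, 2)) = Pow(Rational(-208858222735, 7113238), Rational(1, 2)) = Mul(Rational(1, 7113238), I, Pow(1485658246571065930, Rational(1, 2)))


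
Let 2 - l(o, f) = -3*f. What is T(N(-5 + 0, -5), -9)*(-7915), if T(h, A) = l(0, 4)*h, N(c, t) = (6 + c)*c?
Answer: 554050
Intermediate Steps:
l(o, f) = 2 + 3*f (l(o, f) = 2 - (-3)*f = 2 + 3*f)
N(c, t) = c*(6 + c)
T(h, A) = 14*h (T(h, A) = (2 + 3*4)*h = (2 + 12)*h = 14*h)
T(N(-5 + 0, -5), -9)*(-7915) = (14*((-5 + 0)*(6 + (-5 + 0))))*(-7915) = (14*(-5*(6 - 5)))*(-7915) = (14*(-5*1))*(-7915) = (14*(-5))*(-7915) = -70*(-7915) = 554050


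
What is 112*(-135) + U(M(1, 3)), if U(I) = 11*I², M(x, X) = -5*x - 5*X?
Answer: -10720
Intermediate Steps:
M(x, X) = -5*X - 5*x
112*(-135) + U(M(1, 3)) = 112*(-135) + 11*(-5*3 - 5*1)² = -15120 + 11*(-15 - 5)² = -15120 + 11*(-20)² = -15120 + 11*400 = -15120 + 4400 = -10720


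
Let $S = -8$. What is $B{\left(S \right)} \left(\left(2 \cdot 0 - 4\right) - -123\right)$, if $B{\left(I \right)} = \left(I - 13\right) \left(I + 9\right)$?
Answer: $-2499$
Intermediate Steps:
$B{\left(I \right)} = \left(-13 + I\right) \left(9 + I\right)$
$B{\left(S \right)} \left(\left(2 \cdot 0 - 4\right) - -123\right) = \left(-117 + \left(-8\right)^{2} - -32\right) \left(\left(2 \cdot 0 - 4\right) - -123\right) = \left(-117 + 64 + 32\right) \left(\left(0 - 4\right) + 123\right) = - 21 \left(-4 + 123\right) = \left(-21\right) 119 = -2499$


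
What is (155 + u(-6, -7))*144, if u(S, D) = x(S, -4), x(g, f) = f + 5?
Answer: 22464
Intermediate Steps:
x(g, f) = 5 + f
u(S, D) = 1 (u(S, D) = 5 - 4 = 1)
(155 + u(-6, -7))*144 = (155 + 1)*144 = 156*144 = 22464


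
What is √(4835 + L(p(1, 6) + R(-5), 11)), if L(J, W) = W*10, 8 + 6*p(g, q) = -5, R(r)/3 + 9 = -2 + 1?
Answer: √4945 ≈ 70.321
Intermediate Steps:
R(r) = -30 (R(r) = -27 + 3*(-2 + 1) = -27 + 3*(-1) = -27 - 3 = -30)
p(g, q) = -13/6 (p(g, q) = -4/3 + (⅙)*(-5) = -4/3 - ⅚ = -13/6)
L(J, W) = 10*W
√(4835 + L(p(1, 6) + R(-5), 11)) = √(4835 + 10*11) = √(4835 + 110) = √4945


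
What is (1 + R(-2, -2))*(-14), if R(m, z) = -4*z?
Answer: -126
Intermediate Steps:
(1 + R(-2, -2))*(-14) = (1 - 4*(-2))*(-14) = (1 + 8)*(-14) = 9*(-14) = -126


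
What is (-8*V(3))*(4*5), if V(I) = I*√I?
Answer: -480*√3 ≈ -831.38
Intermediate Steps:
V(I) = I^(3/2)
(-8*V(3))*(4*5) = (-24*√3)*(4*5) = -24*√3*20 = -480*√3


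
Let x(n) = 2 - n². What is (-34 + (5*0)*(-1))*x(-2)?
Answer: 68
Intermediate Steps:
(-34 + (5*0)*(-1))*x(-2) = (-34 + (5*0)*(-1))*(2 - 1*(-2)²) = (-34 + 0*(-1))*(2 - 1*4) = (-34 + 0)*(2 - 4) = -34*(-2) = 68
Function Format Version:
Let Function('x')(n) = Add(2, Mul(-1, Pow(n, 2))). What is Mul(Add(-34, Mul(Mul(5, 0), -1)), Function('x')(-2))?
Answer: 68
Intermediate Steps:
Mul(Add(-34, Mul(Mul(5, 0), -1)), Function('x')(-2)) = Mul(Add(-34, Mul(Mul(5, 0), -1)), Add(2, Mul(-1, Pow(-2, 2)))) = Mul(Add(-34, Mul(0, -1)), Add(2, Mul(-1, 4))) = Mul(Add(-34, 0), Add(2, -4)) = Mul(-34, -2) = 68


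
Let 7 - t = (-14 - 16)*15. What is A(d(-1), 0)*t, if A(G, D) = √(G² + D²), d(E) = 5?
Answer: 2285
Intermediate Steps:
A(G, D) = √(D² + G²)
t = 457 (t = 7 - (-14 - 16)*15 = 7 - (-30)*15 = 7 - 1*(-450) = 7 + 450 = 457)
A(d(-1), 0)*t = √(0² + 5²)*457 = √(0 + 25)*457 = √25*457 = 5*457 = 2285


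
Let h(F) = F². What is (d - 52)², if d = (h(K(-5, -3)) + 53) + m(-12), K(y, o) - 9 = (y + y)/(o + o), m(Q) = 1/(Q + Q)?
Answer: 68244121/5184 ≈ 13164.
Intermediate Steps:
m(Q) = 1/(2*Q)
K(y, o) = 9 + y/o (K(y, o) = 9 + (y + y)/(o + o) = 9 + (2*y)/((2*o)) = 9 + (2*y)*(1/(2*o)) = 9 + y/o)
d = 12005/72 (d = ((9 - 5/(-3))² + 53) + (½)/(-12) = ((9 - 5*(-⅓))² + 53) + (½)*(-1/12) = ((9 + 5/3)² + 53) - 1/24 = ((32/3)² + 53) - 1/24 = (1024/9 + 53) - 1/24 = 1501/9 - 1/24 = 12005/72 ≈ 166.74)
(d - 52)² = (12005/72 - 52)² = (8261/72)² = 68244121/5184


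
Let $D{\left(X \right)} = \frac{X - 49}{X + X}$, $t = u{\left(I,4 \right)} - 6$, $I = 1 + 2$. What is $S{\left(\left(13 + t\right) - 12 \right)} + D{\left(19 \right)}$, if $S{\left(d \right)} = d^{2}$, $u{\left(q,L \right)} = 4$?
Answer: $\frac{4}{19} \approx 0.21053$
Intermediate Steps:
$I = 3$
$t = -2$ ($t = 4 - 6 = -2$)
$D{\left(X \right)} = \frac{-49 + X}{2 X}$
$S{\left(\left(13 + t\right) - 12 \right)} + D{\left(19 \right)} = \left(\left(13 - 2\right) - 12\right)^{2} + \frac{-49 + 19}{2 \cdot 19} = \left(11 - 12\right)^{2} + \frac{1}{2} \cdot \frac{1}{19} \left(-30\right) = \left(-1\right)^{2} - \frac{15}{19} = 1 - \frac{15}{19} = \frac{4}{19}$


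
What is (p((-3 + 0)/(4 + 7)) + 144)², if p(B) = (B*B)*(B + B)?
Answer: 36714392100/1771561 ≈ 20724.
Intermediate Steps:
p(B) = 2*B³ (p(B) = B²*(2*B) = 2*B³)
(p((-3 + 0)/(4 + 7)) + 144)² = (2*((-3 + 0)/(4 + 7))³ + 144)² = (2*(-3/11)³ + 144)² = (2*(-27/1331) + 144)² = (-54/1331 + 144)² = (191610/1331)² = 36714392100/1771561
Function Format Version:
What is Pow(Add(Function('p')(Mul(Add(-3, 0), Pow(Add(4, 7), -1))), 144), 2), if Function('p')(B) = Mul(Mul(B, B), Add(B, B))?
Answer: Rational(36714392100, 1771561) ≈ 20724.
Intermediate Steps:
Function('p')(B) = Mul(2, Pow(B, 3)) (Function('p')(B) = Mul(Pow(B, 2), Mul(2, B)) = Mul(2, Pow(B, 3)))
Pow(Add(Function('p')(Mul(Add(-3, 0), Pow(Add(4, 7), -1))), 144), 2) = Pow(Add(Mul(2, Pow(Mul(Add(-3, 0), Pow(Add(4, 7), -1)), 3)), 144), 2) = Pow(Add(Mul(2, Pow(Mul(-3, Pow(11, -1)), 3)), 144), 2) = Pow(Add(Mul(2, Pow(Mul(-3, Rational(1, 11)), 3)), 144), 2) = Pow(Add(Mul(2, Pow(Rational(-3, 11), 3)), 144), 2) = Pow(Add(Mul(2, Rational(-27, 1331)), 144), 2) = Pow(Add(Rational(-54, 1331), 144), 2) = Pow(Rational(191610, 1331), 2) = Rational(36714392100, 1771561)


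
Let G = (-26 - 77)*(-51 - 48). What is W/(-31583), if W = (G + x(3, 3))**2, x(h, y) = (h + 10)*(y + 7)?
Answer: -106646929/31583 ≈ -3376.7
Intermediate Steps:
x(h, y) = (7 + y)*(10 + h) (x(h, y) = (10 + h)*(7 + y) = (7 + y)*(10 + h))
G = 10197 (G = -103*(-99) = 10197)
W = 106646929 (W = (10197 + (70 + 7*3 + 10*3 + 3*3))**2 = (10197 + (70 + 21 + 30 + 9))**2 = (10197 + 130)**2 = 10327**2 = 106646929)
W/(-31583) = 106646929/(-31583) = 106646929*(-1/31583) = -106646929/31583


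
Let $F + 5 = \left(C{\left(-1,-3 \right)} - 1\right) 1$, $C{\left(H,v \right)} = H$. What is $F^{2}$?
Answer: $49$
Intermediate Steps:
$F = -7$ ($F = -5 + \left(-1 - 1\right) 1 = -5 - 2 = -7$)
$F^{2} = \left(-7\right)^{2} = 49$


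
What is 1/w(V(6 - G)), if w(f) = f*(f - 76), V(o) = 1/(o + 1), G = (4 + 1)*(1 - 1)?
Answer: -49/531 ≈ -0.092279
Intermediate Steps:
G = 0 (G = 5*0 = 0)
V(o) = 1/(1 + o)
w(f) = f*(-76 + f)
1/w(V(6 - G)) = 1/((-76 + 1/(1 + (6 - 1*0)))/(1 + (6 - 1*0))) = 1/((-76 + 1/(1 + (6 + 0)))/(1 + (6 + 0))) = 1/((-76 + 1/(1 + 6))/(1 + 6)) = 1/((-76 + 1/7)/7) = 1/((-76 + ⅐)/7) = 1/((⅐)*(-531/7)) = 1/(-531/49) = -49/531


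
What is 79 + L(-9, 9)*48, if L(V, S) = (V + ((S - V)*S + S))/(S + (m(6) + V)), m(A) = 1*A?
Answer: 1375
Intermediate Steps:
m(A) = A
L(V, S) = (S + V + S*(S - V))/(6 + S + V) (L(V, S) = (V + ((S - V)*S + S))/(S + (6 + V)) = (V + (S*(S - V) + S))/(6 + S + V) = (V + (S + S*(S - V)))/(6 + S + V) = (S + V + S*(S - V))/(6 + S + V))
79 + L(-9, 9)*48 = 79 + ((9 - 9 + 9² - 1*9*(-9))/(6 + 9 - 9))*48 = 79 + ((9 - 9 + 81 + 81)/6)*48 = 79 + ((⅙)*162)*48 = 79 + 27*48 = 79 + 1296 = 1375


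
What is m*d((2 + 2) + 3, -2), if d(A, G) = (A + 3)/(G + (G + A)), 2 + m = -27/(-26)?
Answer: -125/39 ≈ -3.2051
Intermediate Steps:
m = -25/26 (m = -2 - 27/(-26) = -2 - 27*(-1/26) = -2 + 27/26 = -25/26 ≈ -0.96154)
d(A, G) = (3 + A)/(A + 2*G) (d(A, G) = (3 + A)/(G + (A + G)) = (3 + A)/(A + 2*G))
m*d((2 + 2) + 3, -2) = -25*(3 + ((2 + 2) + 3))/(26*(((2 + 2) + 3) + 2*(-2))) = -25*(3 + (4 + 3))/(26*((4 + 3) - 4)) = -25*(3 + 7)/(26*(7 - 4)) = -25*10/(26*3) = -25*10/78 = -25/26*10/3 = -125/39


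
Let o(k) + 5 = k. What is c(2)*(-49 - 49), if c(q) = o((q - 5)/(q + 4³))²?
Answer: -603729/242 ≈ -2494.7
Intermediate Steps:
o(k) = -5 + k
c(q) = (-5 + (-5 + q)/(64 + q))² (c(q) = (-5 + (q - 5)/(q + 4³))² = (-5 + (-5 + q)/(q + 64))² = (-5 + (-5 + q)/(64 + q))²)
c(2)*(-49 - 49) = ((325 + 4*2)²/(64 + 2)²)*(-49 - 49) = ((325 + 8)²/66²)*(-98) = ((1/4356)*333²)*(-98) = ((1/4356)*110889)*(-98) = (12321/484)*(-98) = -603729/242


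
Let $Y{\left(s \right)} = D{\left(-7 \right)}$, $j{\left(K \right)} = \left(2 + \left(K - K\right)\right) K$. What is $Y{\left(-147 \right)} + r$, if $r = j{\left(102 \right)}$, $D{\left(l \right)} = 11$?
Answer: $215$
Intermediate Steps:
$j{\left(K \right)} = 2 K$ ($j{\left(K \right)} = \left(2 + 0\right) K = 2 K$)
$Y{\left(s \right)} = 11$
$r = 204$ ($r = 2 \cdot 102 = 204$)
$Y{\left(-147 \right)} + r = 11 + 204 = 215$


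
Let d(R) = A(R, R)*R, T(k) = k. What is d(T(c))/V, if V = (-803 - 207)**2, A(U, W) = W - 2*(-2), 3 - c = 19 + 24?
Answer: 72/51005 ≈ 0.0014116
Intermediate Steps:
c = -40 (c = 3 - (19 + 24) = 3 - 1*43 = 3 - 43 = -40)
A(U, W) = 4 + W (A(U, W) = W + 4 = 4 + W)
V = 1020100 (V = (-1010)**2 = 1020100)
d(R) = R*(4 + R) (d(R) = (4 + R)*R = R*(4 + R))
d(T(c))/V = -40*(4 - 40)/1020100 = -40*(-36)*(1/1020100) = 1440*(1/1020100) = 72/51005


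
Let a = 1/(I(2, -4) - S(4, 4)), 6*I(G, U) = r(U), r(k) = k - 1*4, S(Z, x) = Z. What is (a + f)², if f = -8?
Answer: 17161/256 ≈ 67.035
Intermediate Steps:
r(k) = -4 + k (r(k) = k - 4 = -4 + k)
I(G, U) = -⅔ + U/6 (I(G, U) = (-4 + U)/6 = -⅔ + U/6)
a = -3/16 (a = 1/((-⅔ + (⅙)*(-4)) - 1*4) = 1/((-⅔ - ⅔) - 4) = 1/(-4/3 - 4) = 1/(-16/3) = -3/16 ≈ -0.18750)
(a + f)² = (-3/16 - 8)² = (-131/16)² = 17161/256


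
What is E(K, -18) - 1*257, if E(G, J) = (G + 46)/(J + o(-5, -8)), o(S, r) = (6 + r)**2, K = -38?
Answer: -1803/7 ≈ -257.57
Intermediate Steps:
E(G, J) = (46 + G)/(4 + J) (E(G, J) = (G + 46)/(J + (6 - 8)**2) = (46 + G)/(J + (-2)**2) = (46 + G)/(J + 4) = (46 + G)/(4 + J))
E(K, -18) - 1*257 = (46 - 38)/(4 - 18) - 1*257 = 8/(-14) - 257 = -1/14*8 - 257 = -4/7 - 257 = -1803/7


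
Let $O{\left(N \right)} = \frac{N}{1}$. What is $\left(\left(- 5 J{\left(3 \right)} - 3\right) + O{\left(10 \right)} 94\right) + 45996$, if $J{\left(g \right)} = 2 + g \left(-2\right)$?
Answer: $46953$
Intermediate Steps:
$O{\left(N \right)} = N$ ($O{\left(N \right)} = N 1 = N$)
$J{\left(g \right)} = 2 - 2 g$
$\left(\left(- 5 J{\left(3 \right)} - 3\right) + O{\left(10 \right)} 94\right) + 45996 = \left(\left(- 5 \left(2 - 6\right) - 3\right) + 10 \cdot 94\right) + 45996 = \left(\left(- 5 \left(2 - 6\right) - 3\right) + 940\right) + 45996 = \left(\left(\left(-5\right) \left(-4\right) - 3\right) + 940\right) + 45996 = \left(\left(20 - 3\right) + 940\right) + 45996 = \left(17 + 940\right) + 45996 = 957 + 45996 = 46953$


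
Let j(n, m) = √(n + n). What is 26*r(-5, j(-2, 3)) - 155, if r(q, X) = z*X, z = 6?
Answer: -155 + 312*I ≈ -155.0 + 312.0*I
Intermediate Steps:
j(n, m) = √2*√n (j(n, m) = √(2*n) = √2*√n)
r(q, X) = 6*X
26*r(-5, j(-2, 3)) - 155 = 26*(6*(√2*√(-2))) - 155 = 26*(6*(√2*(I*√2))) - 155 = 26*(6*(2*I)) - 155 = 26*(12*I) - 155 = 312*I - 155 = -155 + 312*I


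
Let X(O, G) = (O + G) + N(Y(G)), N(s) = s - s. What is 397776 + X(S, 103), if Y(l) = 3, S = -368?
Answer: 397511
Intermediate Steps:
N(s) = 0
X(O, G) = G + O (X(O, G) = (O + G) + 0 = (G + O) + 0 = G + O)
397776 + X(S, 103) = 397776 + (103 - 368) = 397776 - 265 = 397511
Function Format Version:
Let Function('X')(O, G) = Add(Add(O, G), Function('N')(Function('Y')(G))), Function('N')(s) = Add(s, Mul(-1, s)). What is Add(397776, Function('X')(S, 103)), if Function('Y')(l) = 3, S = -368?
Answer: 397511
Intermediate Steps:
Function('N')(s) = 0
Function('X')(O, G) = Add(G, O) (Function('X')(O, G) = Add(Add(O, G), 0) = Add(Add(G, O), 0) = Add(G, O))
Add(397776, Function('X')(S, 103)) = Add(397776, Add(103, -368)) = Add(397776, -265) = 397511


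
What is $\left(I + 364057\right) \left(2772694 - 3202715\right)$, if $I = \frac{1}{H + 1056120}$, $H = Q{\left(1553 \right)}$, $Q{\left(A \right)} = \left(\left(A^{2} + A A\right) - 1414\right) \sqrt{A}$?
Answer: $- \frac{706672617729578561172500167}{4513975657762906} - \frac{518412246571 \sqrt{1553}}{9027951315525812} \approx -1.5655 \cdot 10^{11}$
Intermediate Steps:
$Q{\left(A \right)} = \sqrt{A} \left(-1414 + 2 A^{2}\right)$ ($Q{\left(A \right)} = \left(\left(A^{2} + A^{2}\right) - 1414\right) \sqrt{A} = \left(2 A^{2} - 1414\right) \sqrt{A} = \left(-1414 + 2 A^{2}\right) \sqrt{A} = \sqrt{A} \left(-1414 + 2 A^{2}\right)$)
$H = 4822204 \sqrt{1553}$ ($H = 2 \sqrt{1553} \left(-707 + 1553^{2}\right) = 2 \sqrt{1553} \left(-707 + 2411809\right) = 2 \sqrt{1553} \cdot 2411102 = 4822204 \sqrt{1553} \approx 1.9003 \cdot 10^{8}$)
$I = \frac{1}{1056120 + 4822204 \sqrt{1553}}$ ($I = \frac{1}{4822204 \sqrt{1553} + 1056120} = \frac{1}{1056120 + 4822204 \sqrt{1553}} \approx 5.2331 \cdot 10^{-9}$)
$\left(I + 364057\right) \left(2772694 - 3202715\right) = \left(\left(- \frac{132015}{4513975657762906} + \frac{1205551 \sqrt{1553}}{9027951315525812}\right) + 364057\right) \left(2772694 - 3202715\right) = \left(\frac{1643344436038190137627}{4513975657762906} + \frac{1205551 \sqrt{1553}}{9027951315525812}\right) \left(-430021\right) = - \frac{706672617729578561172500167}{4513975657762906} - \frac{518412246571 \sqrt{1553}}{9027951315525812}$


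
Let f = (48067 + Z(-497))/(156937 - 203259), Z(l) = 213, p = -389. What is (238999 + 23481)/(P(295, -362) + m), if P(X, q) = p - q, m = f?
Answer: -6079299280/649487 ≈ -9360.2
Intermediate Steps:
f = -24140/23161 (f = (48067 + 213)/(156937 - 203259) = 48280/(-46322) = 48280*(-1/46322) = -24140/23161 ≈ -1.0423)
m = -24140/23161 ≈ -1.0423
P(X, q) = -389 - q
(238999 + 23481)/(P(295, -362) + m) = (238999 + 23481)/((-389 - 1*(-362)) - 24140/23161) = 262480/((-389 + 362) - 24140/23161) = 262480/(-27 - 24140/23161) = 262480/(-649487/23161) = 262480*(-23161/649487) = -6079299280/649487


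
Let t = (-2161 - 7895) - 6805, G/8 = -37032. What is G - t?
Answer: -279395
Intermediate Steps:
G = -296256 (G = 8*(-37032) = -296256)
t = -16861 (t = -10056 - 6805 = -16861)
G - t = -296256 - 1*(-16861) = -296256 + 16861 = -279395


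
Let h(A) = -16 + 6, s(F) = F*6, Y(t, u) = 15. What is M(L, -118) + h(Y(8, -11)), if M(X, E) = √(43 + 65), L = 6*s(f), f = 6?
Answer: -10 + 6*√3 ≈ 0.39230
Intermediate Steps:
s(F) = 6*F
h(A) = -10
L = 216 (L = 6*(6*6) = 6*36 = 216)
M(X, E) = 6*√3 (M(X, E) = √108 = 6*√3)
M(L, -118) + h(Y(8, -11)) = 6*√3 - 10 = -10 + 6*√3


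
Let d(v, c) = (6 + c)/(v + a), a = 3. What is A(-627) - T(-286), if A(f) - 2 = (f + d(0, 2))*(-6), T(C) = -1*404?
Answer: 4152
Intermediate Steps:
d(v, c) = (6 + c)/(3 + v) (d(v, c) = (6 + c)/(v + 3) = (6 + c)/(3 + v))
T(C) = -404
A(f) = -14 - 6*f (A(f) = 2 + (f + (6 + 2)/(3 + 0))*(-6) = 2 + (f + 8/3)*(-6) = 2 + (8/3 + f)*(-6) = 2 + (-16 - 6*f) = -14 - 6*f)
A(-627) - T(-286) = (-14 - 6*(-627)) - 1*(-404) = (-14 + 3762) + 404 = 3748 + 404 = 4152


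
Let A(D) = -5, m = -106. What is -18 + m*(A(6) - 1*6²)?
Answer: 4328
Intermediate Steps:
-18 + m*(A(6) - 1*6²) = -18 - 106*(-5 - 1*6²) = -18 - 106*(-5 - 1*36) = -18 - 106*(-5 - 36) = -18 - 106*(-41) = -18 + 4346 = 4328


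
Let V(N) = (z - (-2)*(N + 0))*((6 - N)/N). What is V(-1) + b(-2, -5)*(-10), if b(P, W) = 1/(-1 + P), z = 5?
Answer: -53/3 ≈ -17.667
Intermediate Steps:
V(N) = (5 + 2*N)*(6 - N)/N (V(N) = (5 - (-2)*(N + 0))*((6 - N)/N) = (5 - (-2)*N)*((6 - N)/N) = (5 + 2*N)*((6 - N)/N) = (5 + 2*N)*(6 - N)/N)
V(-1) + b(-2, -5)*(-10) = (7 - 2*(-1) + 30/(-1)) - 10/(-1 - 2) = (7 + 2 + 30*(-1)) - 10/(-3) = (7 + 2 - 30) - 1/3*(-10) = -21 + 10/3 = -53/3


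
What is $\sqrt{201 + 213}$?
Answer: $3 \sqrt{46} \approx 20.347$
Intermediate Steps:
$\sqrt{201 + 213} = \sqrt{414} = 3 \sqrt{46}$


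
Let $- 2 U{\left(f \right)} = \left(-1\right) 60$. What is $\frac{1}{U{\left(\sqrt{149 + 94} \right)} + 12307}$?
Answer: $\frac{1}{12337} \approx 8.1057 \cdot 10^{-5}$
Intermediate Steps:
$U{\left(f \right)} = 30$ ($U{\left(f \right)} = - \frac{\left(-1\right) 60}{2} = \left(- \frac{1}{2}\right) \left(-60\right) = 30$)
$\frac{1}{U{\left(\sqrt{149 + 94} \right)} + 12307} = \frac{1}{30 + 12307} = \frac{1}{12337}$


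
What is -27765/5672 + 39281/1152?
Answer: 23852069/816768 ≈ 29.203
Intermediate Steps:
-27765/5672 + 39281/1152 = 23852069/816768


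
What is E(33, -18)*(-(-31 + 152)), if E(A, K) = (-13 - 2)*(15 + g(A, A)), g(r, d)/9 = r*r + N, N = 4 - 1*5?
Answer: 17799705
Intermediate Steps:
N = -1 (N = 4 - 5 = -1)
g(r, d) = -9 + 9*r**2 (g(r, d) = 9*(r*r - 1) = 9*(r**2 - 1) = 9*(-1 + r**2) = -9 + 9*r**2)
E(A, K) = -90 - 135*A**2 (E(A, K) = (-13 - 2)*(15 + (-9 + 9*A**2)) = -15*(6 + 9*A**2) = -90 - 135*A**2)
E(33, -18)*(-(-31 + 152)) = (-90 - 135*33**2)*(-(-31 + 152)) = (-90 - 135*1089)*(-1*121) = (-90 - 147015)*(-121) = -147105*(-121) = 17799705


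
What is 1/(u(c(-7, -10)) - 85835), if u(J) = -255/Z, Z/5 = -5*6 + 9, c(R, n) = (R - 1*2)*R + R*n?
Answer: -7/600828 ≈ -1.1651e-5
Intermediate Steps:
c(R, n) = R*n + R*(-2 + R) (c(R, n) = (R - 2)*R + R*n = (-2 + R)*R + R*n = R*(-2 + R) + R*n = R*n + R*(-2 + R))
Z = -105 (Z = 5*(-5*6 + 9) = 5*(-30 + 9) = 5*(-21) = -105)
u(J) = 17/7 (u(J) = -255/(-105) = -255*(-1/105) = 17/7)
1/(u(c(-7, -10)) - 85835) = 1/(17/7 - 85835) = 1/(-600828/7) = -7/600828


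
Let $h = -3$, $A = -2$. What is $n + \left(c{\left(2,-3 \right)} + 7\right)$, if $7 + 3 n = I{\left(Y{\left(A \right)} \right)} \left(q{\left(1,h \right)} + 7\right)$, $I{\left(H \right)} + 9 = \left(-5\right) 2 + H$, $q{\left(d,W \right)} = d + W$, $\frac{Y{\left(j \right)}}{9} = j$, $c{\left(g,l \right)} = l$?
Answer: $-60$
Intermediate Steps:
$Y{\left(j \right)} = 9 j$
$q{\left(d,W \right)} = W + d$
$I{\left(H \right)} = -19 + H$ ($I{\left(H \right)} = -9 + \left(\left(-5\right) 2 + H\right) = -9 + \left(-10 + H\right) = -19 + H$)
$n = -64$ ($n = - \frac{7}{3} + \frac{\left(-19 + 9 \left(-2\right)\right) \left(\left(-3 + 1\right) + 7\right)}{3} = - \frac{7}{3} + \frac{\left(-19 - 18\right) \left(-2 + 7\right)}{3} = - \frac{7}{3} + \frac{\left(-37\right) 5}{3} = - \frac{7}{3} + \frac{1}{3} \left(-185\right) = - \frac{7}{3} - \frac{185}{3} = -64$)
$n + \left(c{\left(2,-3 \right)} + 7\right) = -64 + \left(-3 + 7\right) = -64 + 4 = -60$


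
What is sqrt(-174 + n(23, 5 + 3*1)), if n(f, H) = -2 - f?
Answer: I*sqrt(199) ≈ 14.107*I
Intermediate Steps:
sqrt(-174 + n(23, 5 + 3*1)) = sqrt(-174 + (-2 - 1*23)) = sqrt(-174 + (-2 - 23)) = sqrt(-174 - 25) = sqrt(-199) = I*sqrt(199)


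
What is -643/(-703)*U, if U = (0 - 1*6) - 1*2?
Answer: -5144/703 ≈ -7.3172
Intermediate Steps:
U = -8 (U = (0 - 6) - 2 = -6 - 2 = -8)
-643/(-703)*U = -643/(-703)*(-8) = -643*(-1/703)*(-8) = -(-643)*(-8)/703 = -1*5144/703 = -5144/703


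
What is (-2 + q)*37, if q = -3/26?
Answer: -2035/26 ≈ -78.269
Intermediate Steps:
q = -3/26 (q = -3*1/26 = -3/26 ≈ -0.11538)
(-2 + q)*37 = (-2 - 3/26)*37 = -55/26*37 = -2035/26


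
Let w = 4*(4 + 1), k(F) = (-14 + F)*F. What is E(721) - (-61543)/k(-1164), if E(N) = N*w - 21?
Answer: 19743855151/1371192 ≈ 14399.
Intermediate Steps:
k(F) = F*(-14 + F)
w = 20 (w = 4*5 = 20)
E(N) = -21 + 20*N (E(N) = N*20 - 21 = 20*N - 21 = -21 + 20*N)
E(721) - (-61543)/k(-1164) = (-21 + 20*721) - (-61543)/((-1164*(-14 - 1164))) = (-21 + 14420) - (-61543)/((-1164*(-1178))) = 14399 - (-61543)/1371192 = 14399 - 1*(-61543/1371192) = 14399 + 61543/1371192 = 19743855151/1371192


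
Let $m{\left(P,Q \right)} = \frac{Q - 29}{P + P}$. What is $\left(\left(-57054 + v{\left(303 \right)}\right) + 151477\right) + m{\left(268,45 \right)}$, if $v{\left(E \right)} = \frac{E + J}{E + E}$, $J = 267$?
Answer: $\frac{638967008}{6767} \approx 94424.0$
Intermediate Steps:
$m{\left(P,Q \right)} = \frac{-29 + Q}{2 P}$
$v{\left(E \right)} = \frac{267 + E}{2 E}$ ($v{\left(E \right)} = \frac{E + 267}{E + E} = \frac{267 + E}{2 E}$)
$\left(\left(-57054 + v{\left(303 \right)}\right) + 151477\right) + m{\left(268,45 \right)} = \left(\left(-57054 + \frac{267 + 303}{2 \cdot 303}\right) + 151477\right) + \frac{-29 + 45}{2 \cdot 268} = \left(\left(-57054 + \frac{1}{2} \cdot \frac{1}{303} \cdot 570\right) + 151477\right) + \frac{1}{2} \cdot \frac{1}{268} \cdot 16 = \left(\left(-57054 + \frac{95}{101}\right) + 151477\right) + \frac{2}{67} = \left(- \frac{5762359}{101} + 151477\right) + \frac{2}{67} = \frac{9536818}{101} + \frac{2}{67} = \frac{638967008}{6767}$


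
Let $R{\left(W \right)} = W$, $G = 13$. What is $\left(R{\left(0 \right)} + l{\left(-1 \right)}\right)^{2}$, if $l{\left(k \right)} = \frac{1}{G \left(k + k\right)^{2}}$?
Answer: $\frac{1}{2704} \approx 0.00036982$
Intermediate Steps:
$l{\left(k \right)} = \frac{1}{52 k^{2}}$ ($l{\left(k \right)} = \frac{1}{13 \left(k + k\right)^{2}} = \frac{1}{13 \left(2 k\right)^{2}} = \frac{1}{13 \cdot 4 k^{2}} = \frac{\frac{1}{4} \frac{1}{k^{2}}}{13} = \frac{1}{52 k^{2}}$)
$\left(R{\left(0 \right)} + l{\left(-1 \right)}\right)^{2} = \left(0 + \frac{1}{52 \cdot 1}\right)^{2} = \left(0 + \frac{1}{52} \cdot 1\right)^{2} = \left(0 + \frac{1}{52}\right)^{2} = \left(\frac{1}{52}\right)^{2} = \frac{1}{2704}$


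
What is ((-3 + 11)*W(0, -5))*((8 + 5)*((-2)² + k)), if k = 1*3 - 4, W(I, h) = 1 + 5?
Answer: 1872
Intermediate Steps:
W(I, h) = 6
k = -1 (k = 3 - 4 = -1)
((-3 + 11)*W(0, -5))*((8 + 5)*((-2)² + k)) = ((-3 + 11)*6)*((8 + 5)*((-2)² - 1)) = (8*6)*(13*(4 - 1)) = 48*(13*3) = 48*39 = 1872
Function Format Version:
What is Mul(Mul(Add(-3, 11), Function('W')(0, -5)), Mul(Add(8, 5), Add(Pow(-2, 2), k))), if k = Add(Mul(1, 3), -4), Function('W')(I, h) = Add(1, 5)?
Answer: 1872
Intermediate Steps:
Function('W')(I, h) = 6
k = -1 (k = Add(3, -4) = -1)
Mul(Mul(Add(-3, 11), Function('W')(0, -5)), Mul(Add(8, 5), Add(Pow(-2, 2), k))) = Mul(Mul(Add(-3, 11), 6), Mul(Add(8, 5), Add(Pow(-2, 2), -1))) = Mul(Mul(8, 6), Mul(13, Add(4, -1))) = Mul(48, Mul(13, 3)) = Mul(48, 39) = 1872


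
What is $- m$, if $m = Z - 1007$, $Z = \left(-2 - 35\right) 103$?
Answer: $4818$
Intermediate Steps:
$Z = -3811$ ($Z = \left(-37\right) 103 = -3811$)
$m = -4818$ ($m = -3811 - 1007 = -4818$)
$- m = \left(-1\right) \left(-4818\right) = 4818$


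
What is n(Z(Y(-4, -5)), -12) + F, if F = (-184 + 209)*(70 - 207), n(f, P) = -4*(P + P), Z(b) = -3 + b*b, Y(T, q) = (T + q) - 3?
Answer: -3329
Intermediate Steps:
Y(T, q) = -3 + T + q
Z(b) = -3 + b²
n(f, P) = -8*P
F = -3425 (F = 25*(-137) = -3425)
n(Z(Y(-4, -5)), -12) + F = -8*(-12) - 3425 = 96 - 3425 = -3329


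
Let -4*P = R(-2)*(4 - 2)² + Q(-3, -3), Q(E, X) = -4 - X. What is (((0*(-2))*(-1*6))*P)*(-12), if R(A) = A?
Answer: 0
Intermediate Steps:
P = 9/4 (P = -(-2*(4 - 2)² + (-4 - 1*(-3)))/4 = -(-2*2² + (-4 + 3))/4 = -(-2*4 - 1)/4 = -(-8 - 1)/4 = -¼*(-9) = 9/4 ≈ 2.2500)
(((0*(-2))*(-1*6))*P)*(-12) = (((0*(-2))*(-1*6))*(9/4))*(-12) = ((0*(-6))*(9/4))*(-12) = (0*(9/4))*(-12) = 0*(-12) = 0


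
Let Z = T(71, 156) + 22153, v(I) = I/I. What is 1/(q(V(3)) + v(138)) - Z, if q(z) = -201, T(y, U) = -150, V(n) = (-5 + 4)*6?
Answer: -4400601/200 ≈ -22003.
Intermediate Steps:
V(n) = -6 (V(n) = -1*6 = -6)
v(I) = 1
Z = 22003 (Z = -150 + 22153 = 22003)
1/(q(V(3)) + v(138)) - Z = 1/(-201 + 1) - 1*22003 = 1/(-200) - 22003 = -1/200 - 22003 = -4400601/200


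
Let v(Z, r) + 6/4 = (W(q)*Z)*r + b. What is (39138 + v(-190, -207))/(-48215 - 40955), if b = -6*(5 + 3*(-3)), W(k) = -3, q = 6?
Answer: 157659/178340 ≈ 0.88404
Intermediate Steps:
b = 24 (b = -6*(5 - 9) = -6*(-4) = 24)
v(Z, r) = 45/2 - 3*Z*r (v(Z, r) = -3/2 + ((-3*Z)*r + 24) = -3/2 + (-3*Z*r + 24) = -3/2 + (24 - 3*Z*r) = 45/2 - 3*Z*r)
(39138 + v(-190, -207))/(-48215 - 40955) = (39138 + (45/2 - 3*(-190)*(-207)))/(-48215 - 40955) = (39138 + (45/2 - 117990))/(-89170) = (39138 - 235935/2)*(-1/89170) = -157659/2*(-1/89170) = 157659/178340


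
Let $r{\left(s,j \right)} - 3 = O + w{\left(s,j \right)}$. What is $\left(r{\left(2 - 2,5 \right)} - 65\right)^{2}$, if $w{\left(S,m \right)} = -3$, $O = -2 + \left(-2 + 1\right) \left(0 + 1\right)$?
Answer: $4624$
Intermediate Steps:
$O = -3$ ($O = -2 - 1 = -3$)
$r{\left(s,j \right)} = -3$ ($r{\left(s,j \right)} = 3 - 6 = -3$)
$\left(r{\left(2 - 2,5 \right)} - 65\right)^{2} = \left(-3 - 65\right)^{2} = \left(-68\right)^{2} = 4624$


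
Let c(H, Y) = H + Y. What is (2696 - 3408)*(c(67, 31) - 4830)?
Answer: 3369184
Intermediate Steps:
(2696 - 3408)*(c(67, 31) - 4830) = (2696 - 3408)*((67 + 31) - 4830) = -712*(98 - 4830) = -712*(-4732) = 3369184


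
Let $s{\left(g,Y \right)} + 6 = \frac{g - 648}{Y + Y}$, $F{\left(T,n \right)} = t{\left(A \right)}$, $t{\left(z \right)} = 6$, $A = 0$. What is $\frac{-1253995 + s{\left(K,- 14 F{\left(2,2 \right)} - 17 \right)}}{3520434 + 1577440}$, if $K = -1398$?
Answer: $- \frac{63326539}{257442637} \approx -0.24598$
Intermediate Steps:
$F{\left(T,n \right)} = 6$
$s{\left(g,Y \right)} = -6 + \frac{-648 + g}{2 Y}$ ($s{\left(g,Y \right)} = -6 + \frac{g - 648}{Y + Y} = -6 + \frac{-648 + g}{2 Y}$)
$\frac{-1253995 + s{\left(K,- 14 F{\left(2,2 \right)} - 17 \right)}}{3520434 + 1577440} = \frac{-1253995 + \frac{-648 - 1398 - 12 \left(\left(-14\right) 6 - 17\right)}{2 \left(\left(-14\right) 6 - 17\right)}}{3520434 + 1577440} = \frac{-1253995 + \frac{-648 - 1398 - 12 \left(-84 - 17\right)}{2 \left(-84 - 17\right)}}{5097874} = \left(-1253995 + \frac{-648 - 1398 - -1212}{2 \left(-101\right)}\right) \frac{1}{5097874} = \left(-1253995 + \frac{1}{2} \left(- \frac{1}{101}\right) \left(-648 - 1398 + 1212\right)\right) \frac{1}{5097874} = \left(-1253995 + \frac{1}{2} \left(- \frac{1}{101}\right) \left(-834\right)\right) \frac{1}{5097874} = \left(-1253995 + \frac{417}{101}\right) \frac{1}{5097874} = \left(- \frac{126653078}{101}\right) \frac{1}{5097874} = - \frac{63326539}{257442637}$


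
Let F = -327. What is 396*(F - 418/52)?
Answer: -1724778/13 ≈ -1.3268e+5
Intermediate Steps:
396*(F - 418/52) = 396*(-327 - 418/52) = 396*(-327 - 418*1/52) = 396*(-327 - 209/26) = 396*(-8711/26) = -1724778/13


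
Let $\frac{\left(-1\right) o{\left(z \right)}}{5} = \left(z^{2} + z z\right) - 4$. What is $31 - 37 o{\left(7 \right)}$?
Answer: $17421$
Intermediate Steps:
$o{\left(z \right)} = 20 - 10 z^{2}$ ($o{\left(z \right)} = - 5 \left(\left(z^{2} + z z\right) - 4\right) = - 5 \left(\left(z^{2} + z^{2}\right) - 4\right) = - 5 \left(2 z^{2} - 4\right) = - 5 \left(-4 + 2 z^{2}\right) = 20 - 10 z^{2}$)
$31 - 37 o{\left(7 \right)} = 31 - 37 \left(20 - 10 \cdot 7^{2}\right) = 31 - 37 \left(20 - 490\right) = 31 - -17390 = 31 + 17390 = 17421$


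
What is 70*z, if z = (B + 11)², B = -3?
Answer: 4480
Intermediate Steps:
z = 64 (z = (-3 + 11)² = 8² = 64)
70*z = 70*64 = 4480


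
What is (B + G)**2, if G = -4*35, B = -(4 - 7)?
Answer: 18769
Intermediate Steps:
B = 3 (B = -1*(-3) = 3)
G = -140
(B + G)**2 = (3 - 140)**2 = (-137)**2 = 18769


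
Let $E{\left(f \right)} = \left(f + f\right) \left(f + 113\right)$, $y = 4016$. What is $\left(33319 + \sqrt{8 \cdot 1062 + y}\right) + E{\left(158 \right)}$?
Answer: $118955 + 4 \sqrt{782} \approx 1.1907 \cdot 10^{5}$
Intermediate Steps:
$E{\left(f \right)} = 2 f \left(113 + f\right)$
$\left(33319 + \sqrt{8 \cdot 1062 + y}\right) + E{\left(158 \right)} = \left(33319 + \sqrt{8 \cdot 1062 + 4016}\right) + 2 \cdot 158 \left(113 + 158\right) = \left(33319 + \sqrt{8496 + 4016}\right) + 2 \cdot 158 \cdot 271 = \left(33319 + \sqrt{12512}\right) + 85636 = \left(33319 + 4 \sqrt{782}\right) + 85636 = 118955 + 4 \sqrt{782}$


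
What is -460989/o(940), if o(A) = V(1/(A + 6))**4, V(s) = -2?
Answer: -460989/16 ≈ -28812.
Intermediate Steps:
o(A) = 16 (o(A) = (-2)**4 = 16)
-460989/o(940) = -460989/16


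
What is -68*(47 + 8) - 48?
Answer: -3788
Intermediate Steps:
-68*(47 + 8) - 48 = -68*55 - 48 = -3740 - 48 = -3788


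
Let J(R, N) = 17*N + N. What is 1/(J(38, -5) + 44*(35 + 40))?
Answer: 1/3210 ≈ 0.00031153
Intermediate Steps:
J(R, N) = 18*N
1/(J(38, -5) + 44*(35 + 40)) = 1/(18*(-5) + 44*(35 + 40)) = 1/(-90 + 44*75) = 1/(-90 + 3300) = 1/3210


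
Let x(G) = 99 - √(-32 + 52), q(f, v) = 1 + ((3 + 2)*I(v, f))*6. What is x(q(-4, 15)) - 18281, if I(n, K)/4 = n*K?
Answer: -18182 - 2*√5 ≈ -18186.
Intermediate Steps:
I(n, K) = 4*K*n (I(n, K) = 4*(n*K) = 4*(K*n) = 4*K*n)
q(f, v) = 1 + 120*f*v (q(f, v) = 1 + ((3 + 2)*(4*f*v))*6 = 1 + (5*(4*f*v))*6 = 1 + (20*f*v)*6 = 1 + 120*f*v)
x(G) = 99 - 2*√5 (x(G) = 99 - √20 = 99 - 2*√5)
x(q(-4, 15)) - 18281 = (99 - 2*√5) - 18281 = -18182 - 2*√5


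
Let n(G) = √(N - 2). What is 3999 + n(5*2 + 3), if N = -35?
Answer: 3999 + I*√37 ≈ 3999.0 + 6.0828*I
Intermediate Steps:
n(G) = I*√37 (n(G) = √(-35 - 2) = √(-37) = I*√37)
3999 + n(5*2 + 3) = 3999 + I*√37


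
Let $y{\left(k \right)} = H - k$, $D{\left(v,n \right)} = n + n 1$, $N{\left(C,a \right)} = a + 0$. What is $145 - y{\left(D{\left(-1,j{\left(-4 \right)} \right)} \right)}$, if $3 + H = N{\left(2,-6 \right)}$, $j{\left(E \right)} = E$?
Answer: $146$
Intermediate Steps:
$N{\left(C,a \right)} = a$
$H = -9$ ($H = -3 - 6 = -9$)
$D{\left(v,n \right)} = 2 n$ ($D{\left(v,n \right)} = n + n = 2 n$)
$y{\left(k \right)} = -9 - k$
$145 - y{\left(D{\left(-1,j{\left(-4 \right)} \right)} \right)} = 145 - \left(-9 - 2 \left(-4\right)\right) = 145 - \left(-9 - -8\right) = 145 - \left(-9 + 8\right) = 145 - -1 = 145 + 1 = 146$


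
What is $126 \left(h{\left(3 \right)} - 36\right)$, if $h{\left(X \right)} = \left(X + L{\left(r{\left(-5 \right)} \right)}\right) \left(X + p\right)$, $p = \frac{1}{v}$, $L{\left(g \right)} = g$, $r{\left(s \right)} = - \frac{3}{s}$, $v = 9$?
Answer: $- \frac{15624}{5} \approx -3124.8$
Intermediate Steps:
$p = \frac{1}{9} \approx 0.11111$
$h{\left(X \right)} = \left(\frac{1}{9} + X\right) \left(\frac{3}{5} + X\right)$ ($h{\left(X \right)} = \left(X - \frac{3}{-5}\right) \left(X + \frac{1}{9}\right) = \left(X - - \frac{3}{5}\right) \left(\frac{1}{9} + X\right) = \left(X + \frac{3}{5}\right) \left(\frac{1}{9} + X\right) = \left(\frac{3}{5} + X\right) \left(\frac{1}{9} + X\right) = \left(\frac{1}{9} + X\right) \left(\frac{3}{5} + X\right)$)
$126 \left(h{\left(3 \right)} - 36\right) = 126 \left(\left(\frac{1}{15} + 3^{2} + \frac{32}{45} \cdot 3\right) - 36\right) = 126 \left(\left(\frac{1}{15} + 9 + \frac{32}{15}\right) - 36\right) = 126 \left(\frac{56}{5} - 36\right) = 126 \left(- \frac{124}{5}\right) = - \frac{15624}{5}$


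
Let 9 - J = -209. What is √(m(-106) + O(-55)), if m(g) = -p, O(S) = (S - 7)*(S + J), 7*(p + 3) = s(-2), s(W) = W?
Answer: I*√495033/7 ≈ 100.51*I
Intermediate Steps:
J = 218 (J = 9 - 1*(-209) = 9 + 209 = 218)
p = -23/7 (p = -3 + (⅐)*(-2) = -3 - 2/7 = -23/7 ≈ -3.2857)
O(S) = (-7 + S)*(218 + S) (O(S) = (S - 7)*(S + 218) = (-7 + S)*(218 + S))
m(g) = 23/7 (m(g) = -1*(-23/7) = 23/7)
√(m(-106) + O(-55)) = √(23/7 + (-1526 + (-55)² + 211*(-55))) = √(23/7 + (-1526 + 3025 - 11605)) = √(23/7 - 10106) = √(-70719/7) = I*√495033/7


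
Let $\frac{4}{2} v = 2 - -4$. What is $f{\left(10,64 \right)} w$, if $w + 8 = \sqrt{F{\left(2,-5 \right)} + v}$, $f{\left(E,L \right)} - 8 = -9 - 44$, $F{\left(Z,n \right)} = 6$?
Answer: $225$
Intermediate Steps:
$v = 3$ ($v = \frac{2 - -4}{2} = \frac{2 + 4}{2} = \frac{1}{2} \cdot 6 = 3$)
$f{\left(E,L \right)} = -45$ ($f{\left(E,L \right)} = 8 - 53 = -45$)
$w = -5$ ($w = -8 + \sqrt{6 + 3} = -8 + \sqrt{9} = -8 + 3 = -5$)
$f{\left(10,64 \right)} w = \left(-45\right) \left(-5\right) = 225$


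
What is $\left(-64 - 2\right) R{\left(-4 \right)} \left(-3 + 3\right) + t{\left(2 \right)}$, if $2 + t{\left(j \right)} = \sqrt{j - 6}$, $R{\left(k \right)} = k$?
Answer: $-2 + 2 i \approx -2.0 + 2.0 i$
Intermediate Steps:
$t{\left(j \right)} = -2 + \sqrt{-6 + j}$ ($t{\left(j \right)} = -2 + \sqrt{j - 6} = -2 + \sqrt{-6 + j}$)
$\left(-64 - 2\right) R{\left(-4 \right)} \left(-3 + 3\right) + t{\left(2 \right)} = \left(-64 - 2\right) \left(- 4 \left(-3 + 3\right)\right) - \left(2 - \sqrt{-6 + 2}\right) = \left(-64 - 2\right) \left(\left(-4\right) 0\right) - \left(2 - \sqrt{-4}\right) = \left(-66\right) 0 - \left(2 - 2 i\right) = 0 - \left(2 - 2 i\right) = -2 + 2 i$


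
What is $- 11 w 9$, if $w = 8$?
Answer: $-792$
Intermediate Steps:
$- 11 w 9 = \left(-11\right) 8 \cdot 9 = \left(-88\right) 9 = -792$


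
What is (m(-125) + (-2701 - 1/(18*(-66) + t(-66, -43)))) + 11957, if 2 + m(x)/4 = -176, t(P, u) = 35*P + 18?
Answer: 29733121/3480 ≈ 8544.0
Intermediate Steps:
t(P, u) = 18 + 35*P
m(x) = -712 (m(x) = -8 + 4*(-176) = -8 - 704 = -712)
(m(-125) + (-2701 - 1/(18*(-66) + t(-66, -43)))) + 11957 = (-712 + (-2701 - 1/(18*(-66) + (18 + 35*(-66))))) + 11957 = (-712 + (-2701 - 1/(-1188 + (18 - 2310)))) + 11957 = (-712 + (-2701 - 1/(-1188 - 2292))) + 11957 = (-712 + (-2701 - 1/(-3480))) + 11957 = (-712 + (-2701 - 1*(-1/3480))) + 11957 = (-712 + (-2701 + 1/3480)) + 11957 = (-712 - 9399479/3480) + 11957 = -11877239/3480 + 11957 = 29733121/3480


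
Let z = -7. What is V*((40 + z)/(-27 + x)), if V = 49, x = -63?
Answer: -539/30 ≈ -17.967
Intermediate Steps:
V*((40 + z)/(-27 + x)) = 49*((40 - 7)/(-27 - 63)) = 49*(33/(-90)) = 49*(33*(-1/90)) = 49*(-11/30) = -539/30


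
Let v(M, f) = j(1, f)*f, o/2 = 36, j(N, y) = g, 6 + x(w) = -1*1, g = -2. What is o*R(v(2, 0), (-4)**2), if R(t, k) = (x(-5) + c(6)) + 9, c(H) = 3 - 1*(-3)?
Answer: 576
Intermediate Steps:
c(H) = 6 (c(H) = 3 + 3 = 6)
x(w) = -7 (x(w) = -6 - 1*1 = -6 - 1 = -7)
j(N, y) = -2
o = 72 (o = 2*36 = 72)
v(M, f) = -2*f
R(t, k) = 8 (R(t, k) = (-7 + 6) + 9 = -1 + 9 = 8)
o*R(v(2, 0), (-4)**2) = 72*8 = 576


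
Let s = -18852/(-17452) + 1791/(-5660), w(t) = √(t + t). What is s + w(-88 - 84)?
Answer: 18861447/24694580 + 2*I*√86 ≈ 0.76379 + 18.547*I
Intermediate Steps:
w(t) = √2*√t (w(t) = √(2*t) = √2*√t)
s = 18861447/24694580 (s = -18852*(-1/17452) + 1791*(-1/5660) = 4713/4363 - 1791/5660 = 18861447/24694580 ≈ 0.76379)
s + w(-88 - 84) = 18861447/24694580 + √2*√(-88 - 84) = 18861447/24694580 + √2*√(-172) = 18861447/24694580 + √2*(2*I*√43) = 18861447/24694580 + 2*I*√86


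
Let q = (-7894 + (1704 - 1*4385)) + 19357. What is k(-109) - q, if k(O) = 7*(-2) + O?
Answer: -8905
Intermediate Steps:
k(O) = -14 + O
q = 8782 (q = (-7894 + (1704 - 4385)) + 19357 = (-7894 - 2681) + 19357 = -10575 + 19357 = 8782)
k(-109) - q = (-14 - 109) - 1*8782 = -123 - 8782 = -8905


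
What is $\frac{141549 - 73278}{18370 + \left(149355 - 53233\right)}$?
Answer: $\frac{3251}{5452} \approx 0.59629$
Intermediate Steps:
$\frac{141549 - 73278}{18370 + \left(149355 - 53233\right)} = \frac{68271}{18370 + 96122} = \frac{68271}{114492} = 68271 \cdot \frac{1}{114492} = \frac{3251}{5452}$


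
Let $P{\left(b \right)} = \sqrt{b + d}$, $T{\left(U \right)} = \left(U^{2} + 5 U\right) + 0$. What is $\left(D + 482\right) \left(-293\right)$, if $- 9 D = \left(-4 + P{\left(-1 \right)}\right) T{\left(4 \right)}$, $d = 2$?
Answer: $-144742$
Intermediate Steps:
$T{\left(U \right)} = U^{2} + 5 U$
$P{\left(b \right)} = \sqrt{2 + b}$ ($P{\left(b \right)} = \sqrt{b + 2} = \sqrt{2 + b}$)
$D = 12$ ($D = - \frac{\left(-4 + \sqrt{2 - 1}\right) 4 \left(5 + 4\right)}{9} = - \frac{\left(-4 + \sqrt{1}\right) 4 \cdot 9}{9} = - \frac{\left(-4 + 1\right) 36}{9} = - \frac{\left(-3\right) 36}{9} = \left(- \frac{1}{9}\right) \left(-108\right) = 12$)
$\left(D + 482\right) \left(-293\right) = \left(12 + 482\right) \left(-293\right) = 494 \left(-293\right) = -144742$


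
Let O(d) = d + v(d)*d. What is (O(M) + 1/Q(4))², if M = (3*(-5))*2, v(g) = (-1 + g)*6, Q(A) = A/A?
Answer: 30813601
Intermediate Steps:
Q(A) = 1
v(g) = -6 + 6*g
M = -30 (M = -15*2 = -30)
O(d) = d + d*(-6 + 6*d) (O(d) = d + (-6 + 6*d)*d = d + d*(-6 + 6*d))
(O(M) + 1/Q(4))² = (-30*(-5 + 6*(-30)) + 1/1)² = (-30*(-5 - 180) + 1)² = (-30*(-185) + 1)² = (5550 + 1)² = 5551² = 30813601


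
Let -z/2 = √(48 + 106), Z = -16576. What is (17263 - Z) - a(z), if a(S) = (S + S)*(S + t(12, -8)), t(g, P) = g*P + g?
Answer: 32607 - 336*√154 ≈ 28437.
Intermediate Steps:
z = -2*√154 (z = -2*√(48 + 106) = -2*√154 ≈ -24.819)
t(g, P) = g + P*g (t(g, P) = P*g + g = g + P*g)
a(S) = 2*S*(-84 + S) (a(S) = (S + S)*(S + 12*(1 - 8)) = (2*S)*(S + 12*(-7)) = (2*S)*(S - 84) = (2*S)*(-84 + S) = 2*S*(-84 + S))
(17263 - Z) - a(z) = (17263 - 1*(-16576)) - 2*(-2*√154)*(-84 - 2*√154) = (17263 + 16576) - (-4)*√154*(-84 - 2*√154) = 33839 + 4*√154*(-84 - 2*√154)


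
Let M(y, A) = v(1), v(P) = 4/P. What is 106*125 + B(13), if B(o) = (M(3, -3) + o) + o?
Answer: 13280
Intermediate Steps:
M(y, A) = 4 (M(y, A) = 4/1 = 4*1 = 4)
B(o) = 4 + 2*o (B(o) = (4 + o) + o = 4 + 2*o)
106*125 + B(13) = 106*125 + (4 + 2*13) = 13250 + (4 + 26) = 13250 + 30 = 13280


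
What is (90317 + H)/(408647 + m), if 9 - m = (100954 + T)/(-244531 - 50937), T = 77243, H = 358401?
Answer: 132581810024/120744949205 ≈ 1.0980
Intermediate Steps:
m = 2837409/295468 (m = 9 - (100954 + 77243)/(-244531 - 50937) = 9 - 178197/(-295468) = 9 - 178197*(-1)/295468 = 9 - 1*(-178197/295468) = 9 + 178197/295468 = 2837409/295468 ≈ 9.6031)
(90317 + H)/(408647 + m) = (90317 + 358401)/(408647 + 2837409/295468) = 448718/(120744949205/295468) = 448718*(295468/120744949205) = 132581810024/120744949205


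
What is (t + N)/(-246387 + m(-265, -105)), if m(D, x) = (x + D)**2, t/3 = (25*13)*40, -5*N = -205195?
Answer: -80039/109487 ≈ -0.73104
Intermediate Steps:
N = 41039 (N = -1/5*(-205195) = 41039)
t = 39000 (t = 3*((25*13)*40) = 3*(325*40) = 3*13000 = 39000)
m(D, x) = (D + x)**2
(t + N)/(-246387 + m(-265, -105)) = (39000 + 41039)/(-246387 + (-265 - 105)**2) = 80039/(-246387 + (-370)**2) = 80039/(-246387 + 136900) = 80039/(-109487) = 80039*(-1/109487) = -80039/109487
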